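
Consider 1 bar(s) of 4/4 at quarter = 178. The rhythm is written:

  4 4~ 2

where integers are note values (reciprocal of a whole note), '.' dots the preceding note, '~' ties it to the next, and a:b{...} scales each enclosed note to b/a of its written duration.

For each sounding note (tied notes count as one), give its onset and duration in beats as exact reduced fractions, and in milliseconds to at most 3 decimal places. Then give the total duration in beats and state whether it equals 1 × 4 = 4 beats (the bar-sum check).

1) 0.0ms=0b +337.079ms=1b
2) 337.079ms=1b +1011.236ms=3b
Σ=4b of 4 (178bpm 4/4) — PASS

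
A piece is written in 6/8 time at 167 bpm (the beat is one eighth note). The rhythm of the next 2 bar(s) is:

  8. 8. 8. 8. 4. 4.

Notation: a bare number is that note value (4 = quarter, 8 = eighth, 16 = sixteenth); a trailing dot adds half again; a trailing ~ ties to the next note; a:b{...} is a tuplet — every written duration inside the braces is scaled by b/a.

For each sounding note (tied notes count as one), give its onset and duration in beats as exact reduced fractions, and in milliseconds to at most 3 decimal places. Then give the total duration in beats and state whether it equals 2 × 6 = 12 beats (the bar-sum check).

1) 0.0ms=0b +538.922ms=3/2b
2) 538.922ms=3/2b +538.922ms=3/2b
3) 1077.844ms=3b +538.922ms=3/2b
4) 1616.766ms=9/2b +538.922ms=3/2b
5) 2155.689ms=6b +1077.844ms=3b
6) 3233.533ms=9b +1077.844ms=3b
Σ=12b of 12 (167bpm 6/8) — PASS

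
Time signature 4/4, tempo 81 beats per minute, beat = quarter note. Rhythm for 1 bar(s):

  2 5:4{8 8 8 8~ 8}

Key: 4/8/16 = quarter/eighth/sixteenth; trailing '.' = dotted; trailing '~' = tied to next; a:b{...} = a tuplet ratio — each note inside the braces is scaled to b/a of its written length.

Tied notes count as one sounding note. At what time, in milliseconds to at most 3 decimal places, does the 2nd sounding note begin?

note 2 onset = 2b = 1481.481ms

1. 0.0ms @ 0 + 1481.481ms (2)
2. 1481.481ms @ 2 + 296.296ms (2/5)
3. 1777.778ms @ 12/5 + 296.296ms (2/5)
4. 2074.074ms @ 14/5 + 296.296ms (2/5)
5. 2370.37ms @ 16/5 + 592.593ms (4/5)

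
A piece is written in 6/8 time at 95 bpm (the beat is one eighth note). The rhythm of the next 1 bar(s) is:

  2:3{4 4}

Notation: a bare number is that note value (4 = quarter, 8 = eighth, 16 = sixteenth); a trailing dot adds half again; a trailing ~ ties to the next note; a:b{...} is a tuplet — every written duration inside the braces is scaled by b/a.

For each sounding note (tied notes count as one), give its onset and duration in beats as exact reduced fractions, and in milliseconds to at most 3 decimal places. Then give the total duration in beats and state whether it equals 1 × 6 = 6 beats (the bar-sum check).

1) 0.0ms=0b +1894.737ms=3b
2) 1894.737ms=3b +1894.737ms=3b
Σ=6b of 6 (95bpm 6/8) — PASS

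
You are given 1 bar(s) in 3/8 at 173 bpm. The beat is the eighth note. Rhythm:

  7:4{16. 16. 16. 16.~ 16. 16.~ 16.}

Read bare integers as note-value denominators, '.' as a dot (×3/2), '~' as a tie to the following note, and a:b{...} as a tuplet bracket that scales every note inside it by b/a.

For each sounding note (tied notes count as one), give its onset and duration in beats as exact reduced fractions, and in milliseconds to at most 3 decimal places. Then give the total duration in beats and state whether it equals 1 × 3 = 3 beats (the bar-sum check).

1) 0.0ms=0b +148.637ms=3/7b
2) 148.637ms=3/7b +148.637ms=3/7b
3) 297.275ms=6/7b +148.637ms=3/7b
4) 445.912ms=9/7b +297.275ms=6/7b
5) 743.187ms=15/7b +297.275ms=6/7b
Σ=3b of 3 (173bpm 3/8) — PASS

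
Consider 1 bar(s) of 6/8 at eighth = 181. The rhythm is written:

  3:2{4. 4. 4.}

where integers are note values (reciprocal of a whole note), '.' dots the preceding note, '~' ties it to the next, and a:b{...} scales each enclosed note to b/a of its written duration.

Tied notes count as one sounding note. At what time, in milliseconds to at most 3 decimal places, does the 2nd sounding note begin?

1. 0.0ms @ 0 + 662.983ms (2)
2. 662.983ms @ 2 + 662.983ms (2)
3. 1325.967ms @ 4 + 662.983ms (2)

note 2 onset = 2b = 662.983ms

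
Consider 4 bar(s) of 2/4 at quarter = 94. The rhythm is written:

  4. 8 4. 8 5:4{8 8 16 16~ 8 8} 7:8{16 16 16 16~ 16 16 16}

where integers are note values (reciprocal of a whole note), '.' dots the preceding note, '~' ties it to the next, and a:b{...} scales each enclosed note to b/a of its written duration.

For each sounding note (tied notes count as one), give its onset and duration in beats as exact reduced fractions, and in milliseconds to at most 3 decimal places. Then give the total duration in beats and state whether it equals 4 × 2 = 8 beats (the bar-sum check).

1) 0.0ms=0b +957.447ms=3/2b
2) 957.447ms=3/2b +319.149ms=1/2b
3) 1276.596ms=2b +957.447ms=3/2b
4) 2234.043ms=7/2b +319.149ms=1/2b
5) 2553.191ms=4b +255.319ms=2/5b
6) 2808.511ms=22/5b +255.319ms=2/5b
7) 3063.83ms=24/5b +127.66ms=1/5b
8) 3191.489ms=5b +382.979ms=3/5b
9) 3574.468ms=28/5b +255.319ms=2/5b
10) 3829.787ms=6b +182.371ms=2/7b
11) 4012.158ms=44/7b +182.371ms=2/7b
12) 4194.529ms=46/7b +182.371ms=2/7b
13) 4376.9ms=48/7b +364.742ms=4/7b
14) 4741.641ms=52/7b +182.371ms=2/7b
15) 4924.012ms=54/7b +182.371ms=2/7b
Σ=8b of 8 (94bpm 2/4) — PASS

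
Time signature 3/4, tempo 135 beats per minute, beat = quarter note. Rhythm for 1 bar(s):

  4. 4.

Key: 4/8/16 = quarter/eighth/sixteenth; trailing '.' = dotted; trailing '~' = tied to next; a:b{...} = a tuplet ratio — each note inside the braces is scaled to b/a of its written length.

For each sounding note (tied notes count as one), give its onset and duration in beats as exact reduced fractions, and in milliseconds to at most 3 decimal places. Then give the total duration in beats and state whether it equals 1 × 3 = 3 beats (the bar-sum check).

1) 0.0ms=0b +666.667ms=3/2b
2) 666.667ms=3/2b +666.667ms=3/2b
Σ=3b of 3 (135bpm 3/4) — PASS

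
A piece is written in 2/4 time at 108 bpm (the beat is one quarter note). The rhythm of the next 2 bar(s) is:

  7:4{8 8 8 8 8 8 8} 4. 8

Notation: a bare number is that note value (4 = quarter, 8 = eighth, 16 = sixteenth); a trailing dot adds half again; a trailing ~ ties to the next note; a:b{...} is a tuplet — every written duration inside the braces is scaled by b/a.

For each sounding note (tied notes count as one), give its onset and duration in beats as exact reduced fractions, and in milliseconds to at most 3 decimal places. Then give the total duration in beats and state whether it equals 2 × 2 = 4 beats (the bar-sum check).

1) 0.0ms=0b +158.73ms=2/7b
2) 158.73ms=2/7b +158.73ms=2/7b
3) 317.46ms=4/7b +158.73ms=2/7b
4) 476.19ms=6/7b +158.73ms=2/7b
5) 634.921ms=8/7b +158.73ms=2/7b
6) 793.651ms=10/7b +158.73ms=2/7b
7) 952.381ms=12/7b +158.73ms=2/7b
8) 1111.111ms=2b +833.333ms=3/2b
9) 1944.444ms=7/2b +277.778ms=1/2b
Σ=4b of 4 (108bpm 2/4) — PASS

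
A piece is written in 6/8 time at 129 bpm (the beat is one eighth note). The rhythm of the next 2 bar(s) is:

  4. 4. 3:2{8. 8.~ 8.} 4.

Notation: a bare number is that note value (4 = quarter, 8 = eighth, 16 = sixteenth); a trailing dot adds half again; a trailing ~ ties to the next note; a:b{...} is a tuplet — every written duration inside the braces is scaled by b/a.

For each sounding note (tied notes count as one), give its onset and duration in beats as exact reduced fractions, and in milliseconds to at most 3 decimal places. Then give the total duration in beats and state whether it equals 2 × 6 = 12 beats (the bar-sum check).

1) 0.0ms=0b +1395.349ms=3b
2) 1395.349ms=3b +1395.349ms=3b
3) 2790.698ms=6b +465.116ms=1b
4) 3255.814ms=7b +930.233ms=2b
5) 4186.047ms=9b +1395.349ms=3b
Σ=12b of 12 (129bpm 6/8) — PASS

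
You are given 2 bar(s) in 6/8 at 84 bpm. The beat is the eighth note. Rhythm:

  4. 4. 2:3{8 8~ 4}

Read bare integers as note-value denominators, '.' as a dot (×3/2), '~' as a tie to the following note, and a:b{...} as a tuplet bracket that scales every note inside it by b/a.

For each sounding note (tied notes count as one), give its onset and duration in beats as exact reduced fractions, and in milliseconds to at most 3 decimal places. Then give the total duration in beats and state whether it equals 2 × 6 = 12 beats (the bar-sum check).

1) 0.0ms=0b +2142.857ms=3b
2) 2142.857ms=3b +2142.857ms=3b
3) 4285.714ms=6b +1071.429ms=3/2b
4) 5357.143ms=15/2b +3214.286ms=9/2b
Σ=12b of 12 (84bpm 6/8) — PASS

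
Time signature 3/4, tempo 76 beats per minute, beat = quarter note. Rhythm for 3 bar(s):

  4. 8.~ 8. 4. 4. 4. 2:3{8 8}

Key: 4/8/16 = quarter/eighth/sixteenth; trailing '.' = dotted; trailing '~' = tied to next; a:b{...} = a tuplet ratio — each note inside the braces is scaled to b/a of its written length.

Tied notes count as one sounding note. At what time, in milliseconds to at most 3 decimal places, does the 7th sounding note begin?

note 7 onset = 33/4b = 6513.158ms

1. 0.0ms @ 0 + 1184.211ms (3/2)
2. 1184.211ms @ 3/2 + 1184.211ms (3/2)
3. 2368.421ms @ 3 + 1184.211ms (3/2)
4. 3552.632ms @ 9/2 + 1184.211ms (3/2)
5. 4736.842ms @ 6 + 1184.211ms (3/2)
6. 5921.053ms @ 15/2 + 592.105ms (3/4)
7. 6513.158ms @ 33/4 + 592.105ms (3/4)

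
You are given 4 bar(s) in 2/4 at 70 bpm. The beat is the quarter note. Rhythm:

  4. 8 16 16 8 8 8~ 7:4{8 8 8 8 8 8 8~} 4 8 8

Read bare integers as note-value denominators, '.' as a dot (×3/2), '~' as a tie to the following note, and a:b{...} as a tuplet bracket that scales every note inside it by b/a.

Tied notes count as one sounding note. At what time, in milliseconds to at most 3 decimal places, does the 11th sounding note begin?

note 11 onset = 36/7b = 4408.163ms

1. 0.0ms @ 0 + 1285.714ms (3/2)
2. 1285.714ms @ 3/2 + 428.571ms (1/2)
3. 1714.286ms @ 2 + 214.286ms (1/4)
4. 1928.571ms @ 9/4 + 214.286ms (1/4)
5. 2142.857ms @ 5/2 + 428.571ms (1/2)
6. 2571.429ms @ 3 + 428.571ms (1/2)
7. 3000.0ms @ 7/2 + 673.469ms (11/14)
8. 3673.469ms @ 30/7 + 244.898ms (2/7)
9. 3918.367ms @ 32/7 + 244.898ms (2/7)
10. 4163.265ms @ 34/7 + 244.898ms (2/7)
11. 4408.163ms @ 36/7 + 244.898ms (2/7)
12. 4653.061ms @ 38/7 + 244.898ms (2/7)
13. 4897.959ms @ 40/7 + 1102.041ms (9/7)
14. 6000.0ms @ 7 + 428.571ms (1/2)
15. 6428.571ms @ 15/2 + 428.571ms (1/2)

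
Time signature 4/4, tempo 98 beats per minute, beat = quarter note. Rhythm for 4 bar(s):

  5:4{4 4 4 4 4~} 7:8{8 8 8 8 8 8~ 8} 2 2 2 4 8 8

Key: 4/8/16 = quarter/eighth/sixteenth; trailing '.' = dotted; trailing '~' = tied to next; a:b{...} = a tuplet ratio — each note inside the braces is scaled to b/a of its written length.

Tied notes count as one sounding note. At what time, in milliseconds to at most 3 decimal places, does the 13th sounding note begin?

note 13 onset = 12b = 7346.939ms

1. 0.0ms @ 0 + 489.796ms (4/5)
2. 489.796ms @ 4/5 + 489.796ms (4/5)
3. 979.592ms @ 8/5 + 489.796ms (4/5)
4. 1469.388ms @ 12/5 + 489.796ms (4/5)
5. 1959.184ms @ 16/5 + 839.65ms (48/35)
6. 2798.834ms @ 32/7 + 349.854ms (4/7)
7. 3148.688ms @ 36/7 + 349.854ms (4/7)
8. 3498.542ms @ 40/7 + 349.854ms (4/7)
9. 3848.397ms @ 44/7 + 349.854ms (4/7)
10. 4198.251ms @ 48/7 + 699.708ms (8/7)
11. 4897.959ms @ 8 + 1224.49ms (2)
12. 6122.449ms @ 10 + 1224.49ms (2)
13. 7346.939ms @ 12 + 1224.49ms (2)
14. 8571.429ms @ 14 + 612.245ms (1)
15. 9183.673ms @ 15 + 306.122ms (1/2)
16. 9489.796ms @ 31/2 + 306.122ms (1/2)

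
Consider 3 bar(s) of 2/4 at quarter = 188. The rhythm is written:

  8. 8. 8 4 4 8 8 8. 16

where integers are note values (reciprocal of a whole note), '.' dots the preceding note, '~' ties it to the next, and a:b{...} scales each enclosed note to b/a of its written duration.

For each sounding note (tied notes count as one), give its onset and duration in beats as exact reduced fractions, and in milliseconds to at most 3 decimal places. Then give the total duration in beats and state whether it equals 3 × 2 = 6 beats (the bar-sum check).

1) 0.0ms=0b +239.362ms=3/4b
2) 239.362ms=3/4b +239.362ms=3/4b
3) 478.723ms=3/2b +159.574ms=1/2b
4) 638.298ms=2b +319.149ms=1b
5) 957.447ms=3b +319.149ms=1b
6) 1276.596ms=4b +159.574ms=1/2b
7) 1436.17ms=9/2b +159.574ms=1/2b
8) 1595.745ms=5b +239.362ms=3/4b
9) 1835.106ms=23/4b +79.787ms=1/4b
Σ=6b of 6 (188bpm 2/4) — PASS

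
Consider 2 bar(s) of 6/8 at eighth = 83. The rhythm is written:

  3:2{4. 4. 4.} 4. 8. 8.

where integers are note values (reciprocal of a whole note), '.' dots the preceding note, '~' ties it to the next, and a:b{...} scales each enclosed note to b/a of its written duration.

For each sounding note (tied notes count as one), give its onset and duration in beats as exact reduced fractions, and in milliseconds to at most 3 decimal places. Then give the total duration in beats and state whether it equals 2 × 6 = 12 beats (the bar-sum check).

1) 0.0ms=0b +1445.783ms=2b
2) 1445.783ms=2b +1445.783ms=2b
3) 2891.566ms=4b +1445.783ms=2b
4) 4337.349ms=6b +2168.675ms=3b
5) 6506.024ms=9b +1084.337ms=3/2b
6) 7590.361ms=21/2b +1084.337ms=3/2b
Σ=12b of 12 (83bpm 6/8) — PASS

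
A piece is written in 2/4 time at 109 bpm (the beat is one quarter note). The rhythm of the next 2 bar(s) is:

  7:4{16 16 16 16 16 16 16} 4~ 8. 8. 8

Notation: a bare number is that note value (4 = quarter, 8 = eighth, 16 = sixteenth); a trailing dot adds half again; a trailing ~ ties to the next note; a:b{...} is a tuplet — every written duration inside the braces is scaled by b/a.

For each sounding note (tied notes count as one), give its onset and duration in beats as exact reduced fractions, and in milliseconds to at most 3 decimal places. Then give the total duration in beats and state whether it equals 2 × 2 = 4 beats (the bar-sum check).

1) 0.0ms=0b +78.637ms=1/7b
2) 78.637ms=1/7b +78.637ms=1/7b
3) 157.274ms=2/7b +78.637ms=1/7b
4) 235.911ms=3/7b +78.637ms=1/7b
5) 314.548ms=4/7b +78.637ms=1/7b
6) 393.185ms=5/7b +78.637ms=1/7b
7) 471.822ms=6/7b +78.637ms=1/7b
8) 550.459ms=1b +963.303ms=7/4b
9) 1513.761ms=11/4b +412.844ms=3/4b
10) 1926.606ms=7/2b +275.229ms=1/2b
Σ=4b of 4 (109bpm 2/4) — PASS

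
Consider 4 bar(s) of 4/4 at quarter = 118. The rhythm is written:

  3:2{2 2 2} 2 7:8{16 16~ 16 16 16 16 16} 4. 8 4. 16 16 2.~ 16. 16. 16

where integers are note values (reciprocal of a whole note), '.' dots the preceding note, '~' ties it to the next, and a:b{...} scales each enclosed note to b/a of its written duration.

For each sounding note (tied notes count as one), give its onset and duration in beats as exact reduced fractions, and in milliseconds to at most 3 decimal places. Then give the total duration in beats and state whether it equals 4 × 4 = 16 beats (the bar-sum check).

1) 0.0ms=0b +677.966ms=4/3b
2) 677.966ms=4/3b +677.966ms=4/3b
3) 1355.932ms=8/3b +677.966ms=4/3b
4) 2033.898ms=4b +1016.949ms=2b
5) 3050.847ms=6b +145.278ms=2/7b
6) 3196.126ms=44/7b +290.557ms=4/7b
7) 3486.683ms=48/7b +145.278ms=2/7b
8) 3631.961ms=50/7b +145.278ms=2/7b
9) 3777.24ms=52/7b +145.278ms=2/7b
10) 3922.518ms=54/7b +145.278ms=2/7b
11) 4067.797ms=8b +762.712ms=3/2b
12) 4830.508ms=19/2b +254.237ms=1/2b
13) 5084.746ms=10b +762.712ms=3/2b
14) 5847.458ms=23/2b +127.119ms=1/4b
15) 5974.576ms=47/4b +127.119ms=1/4b
16) 6101.695ms=12b +1716.102ms=27/8b
17) 7817.797ms=123/8b +190.678ms=3/8b
18) 8008.475ms=63/4b +127.119ms=1/4b
Σ=16b of 16 (118bpm 4/4) — PASS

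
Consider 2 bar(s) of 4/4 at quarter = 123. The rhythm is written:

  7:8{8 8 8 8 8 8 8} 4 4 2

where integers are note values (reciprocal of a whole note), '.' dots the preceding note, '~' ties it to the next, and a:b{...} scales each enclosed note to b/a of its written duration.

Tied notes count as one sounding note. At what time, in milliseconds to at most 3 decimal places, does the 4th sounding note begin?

note 4 onset = 12/7b = 836.237ms

1. 0.0ms @ 0 + 278.746ms (4/7)
2. 278.746ms @ 4/7 + 278.746ms (4/7)
3. 557.491ms @ 8/7 + 278.746ms (4/7)
4. 836.237ms @ 12/7 + 278.746ms (4/7)
5. 1114.983ms @ 16/7 + 278.746ms (4/7)
6. 1393.728ms @ 20/7 + 278.746ms (4/7)
7. 1672.474ms @ 24/7 + 278.746ms (4/7)
8. 1951.22ms @ 4 + 487.805ms (1)
9. 2439.024ms @ 5 + 487.805ms (1)
10. 2926.829ms @ 6 + 975.61ms (2)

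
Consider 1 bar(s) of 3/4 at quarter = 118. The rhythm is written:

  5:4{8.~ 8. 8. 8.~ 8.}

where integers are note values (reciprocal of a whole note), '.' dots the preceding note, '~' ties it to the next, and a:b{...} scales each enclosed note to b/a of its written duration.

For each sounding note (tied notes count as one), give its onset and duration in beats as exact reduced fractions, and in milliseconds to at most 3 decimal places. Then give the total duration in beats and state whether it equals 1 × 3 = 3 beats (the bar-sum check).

1) 0.0ms=0b +610.169ms=6/5b
2) 610.169ms=6/5b +305.085ms=3/5b
3) 915.254ms=9/5b +610.169ms=6/5b
Σ=3b of 3 (118bpm 3/4) — PASS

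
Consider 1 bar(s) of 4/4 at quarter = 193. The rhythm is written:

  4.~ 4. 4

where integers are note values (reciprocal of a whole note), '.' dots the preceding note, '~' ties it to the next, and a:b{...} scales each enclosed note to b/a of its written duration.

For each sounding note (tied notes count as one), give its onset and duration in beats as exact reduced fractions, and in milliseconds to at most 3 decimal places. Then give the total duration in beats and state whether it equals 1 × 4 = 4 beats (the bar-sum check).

1) 0.0ms=0b +932.642ms=3b
2) 932.642ms=3b +310.881ms=1b
Σ=4b of 4 (193bpm 4/4) — PASS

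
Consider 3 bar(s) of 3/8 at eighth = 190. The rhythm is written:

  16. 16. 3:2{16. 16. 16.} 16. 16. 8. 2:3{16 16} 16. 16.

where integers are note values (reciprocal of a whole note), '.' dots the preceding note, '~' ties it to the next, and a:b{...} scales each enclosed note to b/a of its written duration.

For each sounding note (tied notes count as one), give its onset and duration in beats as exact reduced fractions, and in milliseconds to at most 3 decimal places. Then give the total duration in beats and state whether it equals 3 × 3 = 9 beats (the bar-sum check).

1) 0.0ms=0b +236.842ms=3/4b
2) 236.842ms=3/4b +236.842ms=3/4b
3) 473.684ms=3/2b +157.895ms=1/2b
4) 631.579ms=2b +157.895ms=1/2b
5) 789.474ms=5/2b +157.895ms=1/2b
6) 947.368ms=3b +236.842ms=3/4b
7) 1184.211ms=15/4b +236.842ms=3/4b
8) 1421.053ms=9/2b +473.684ms=3/2b
9) 1894.737ms=6b +236.842ms=3/4b
10) 2131.579ms=27/4b +236.842ms=3/4b
11) 2368.421ms=15/2b +236.842ms=3/4b
12) 2605.263ms=33/4b +236.842ms=3/4b
Σ=9b of 9 (190bpm 3/8) — PASS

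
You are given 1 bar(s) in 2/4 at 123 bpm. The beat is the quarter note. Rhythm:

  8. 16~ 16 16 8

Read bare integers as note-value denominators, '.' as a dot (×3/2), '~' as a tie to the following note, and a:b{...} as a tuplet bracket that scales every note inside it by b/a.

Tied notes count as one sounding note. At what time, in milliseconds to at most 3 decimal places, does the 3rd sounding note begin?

note 3 onset = 5/4b = 609.756ms

1. 0.0ms @ 0 + 365.854ms (3/4)
2. 365.854ms @ 3/4 + 243.902ms (1/2)
3. 609.756ms @ 5/4 + 121.951ms (1/4)
4. 731.707ms @ 3/2 + 243.902ms (1/2)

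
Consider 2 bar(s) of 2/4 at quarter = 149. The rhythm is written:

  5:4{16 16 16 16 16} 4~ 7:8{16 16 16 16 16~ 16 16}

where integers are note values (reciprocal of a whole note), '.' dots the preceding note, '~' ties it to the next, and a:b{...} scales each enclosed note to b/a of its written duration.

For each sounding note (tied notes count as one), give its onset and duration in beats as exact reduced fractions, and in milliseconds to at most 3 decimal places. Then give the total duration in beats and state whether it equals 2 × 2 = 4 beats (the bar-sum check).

1) 0.0ms=0b +80.537ms=1/5b
2) 80.537ms=1/5b +80.537ms=1/5b
3) 161.074ms=2/5b +80.537ms=1/5b
4) 241.611ms=3/5b +80.537ms=1/5b
5) 322.148ms=4/5b +80.537ms=1/5b
6) 402.685ms=1b +517.737ms=9/7b
7) 920.422ms=16/7b +115.053ms=2/7b
8) 1035.475ms=18/7b +115.053ms=2/7b
9) 1150.527ms=20/7b +115.053ms=2/7b
10) 1265.58ms=22/7b +230.105ms=4/7b
11) 1495.686ms=26/7b +115.053ms=2/7b
Σ=4b of 4 (149bpm 2/4) — PASS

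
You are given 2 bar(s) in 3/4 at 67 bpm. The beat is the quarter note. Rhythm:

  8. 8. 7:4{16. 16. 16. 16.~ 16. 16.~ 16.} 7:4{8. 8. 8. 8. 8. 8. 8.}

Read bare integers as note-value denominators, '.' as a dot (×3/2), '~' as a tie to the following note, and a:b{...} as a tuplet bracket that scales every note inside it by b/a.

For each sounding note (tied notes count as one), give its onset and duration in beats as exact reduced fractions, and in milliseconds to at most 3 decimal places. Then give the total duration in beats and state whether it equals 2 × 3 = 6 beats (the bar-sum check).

1) 0.0ms=0b +671.642ms=3/4b
2) 671.642ms=3/4b +671.642ms=3/4b
3) 1343.284ms=3/2b +191.898ms=3/14b
4) 1535.181ms=12/7b +191.898ms=3/14b
5) 1727.079ms=27/14b +191.898ms=3/14b
6) 1918.977ms=15/7b +383.795ms=3/7b
7) 2302.772ms=18/7b +383.795ms=3/7b
8) 2686.567ms=3b +383.795ms=3/7b
9) 3070.362ms=24/7b +383.795ms=3/7b
10) 3454.158ms=27/7b +383.795ms=3/7b
11) 3837.953ms=30/7b +383.795ms=3/7b
12) 4221.748ms=33/7b +383.795ms=3/7b
13) 4605.544ms=36/7b +383.795ms=3/7b
14) 4989.339ms=39/7b +383.795ms=3/7b
Σ=6b of 6 (67bpm 3/4) — PASS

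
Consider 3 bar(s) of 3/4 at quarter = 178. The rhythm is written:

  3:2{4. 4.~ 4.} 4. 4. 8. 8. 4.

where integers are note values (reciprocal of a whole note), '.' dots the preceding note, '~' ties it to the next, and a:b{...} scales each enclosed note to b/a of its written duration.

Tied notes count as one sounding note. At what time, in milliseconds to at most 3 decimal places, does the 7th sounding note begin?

1. 0.0ms @ 0 + 337.079ms (1)
2. 337.079ms @ 1 + 674.157ms (2)
3. 1011.236ms @ 3 + 505.618ms (3/2)
4. 1516.854ms @ 9/2 + 505.618ms (3/2)
5. 2022.472ms @ 6 + 252.809ms (3/4)
6. 2275.281ms @ 27/4 + 252.809ms (3/4)
7. 2528.09ms @ 15/2 + 505.618ms (3/2)

note 7 onset = 15/2b = 2528.09ms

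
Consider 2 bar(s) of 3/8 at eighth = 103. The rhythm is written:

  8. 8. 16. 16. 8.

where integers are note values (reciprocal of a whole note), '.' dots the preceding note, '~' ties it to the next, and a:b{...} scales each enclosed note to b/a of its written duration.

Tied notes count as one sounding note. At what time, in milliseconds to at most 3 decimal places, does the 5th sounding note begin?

1. 0.0ms @ 0 + 873.786ms (3/2)
2. 873.786ms @ 3/2 + 873.786ms (3/2)
3. 1747.573ms @ 3 + 436.893ms (3/4)
4. 2184.466ms @ 15/4 + 436.893ms (3/4)
5. 2621.359ms @ 9/2 + 873.786ms (3/2)

note 5 onset = 9/2b = 2621.359ms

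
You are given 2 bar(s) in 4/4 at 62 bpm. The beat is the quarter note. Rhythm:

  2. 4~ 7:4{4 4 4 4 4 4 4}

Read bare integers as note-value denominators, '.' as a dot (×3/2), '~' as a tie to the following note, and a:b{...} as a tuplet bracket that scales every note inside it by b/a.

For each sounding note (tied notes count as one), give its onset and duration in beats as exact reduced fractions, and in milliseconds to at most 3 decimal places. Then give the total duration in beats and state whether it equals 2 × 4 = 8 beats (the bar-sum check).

1) 0.0ms=0b +2903.226ms=3b
2) 2903.226ms=3b +1520.737ms=11/7b
3) 4423.963ms=32/7b +552.995ms=4/7b
4) 4976.959ms=36/7b +552.995ms=4/7b
5) 5529.954ms=40/7b +552.995ms=4/7b
6) 6082.949ms=44/7b +552.995ms=4/7b
7) 6635.945ms=48/7b +552.995ms=4/7b
8) 7188.94ms=52/7b +552.995ms=4/7b
Σ=8b of 8 (62bpm 4/4) — PASS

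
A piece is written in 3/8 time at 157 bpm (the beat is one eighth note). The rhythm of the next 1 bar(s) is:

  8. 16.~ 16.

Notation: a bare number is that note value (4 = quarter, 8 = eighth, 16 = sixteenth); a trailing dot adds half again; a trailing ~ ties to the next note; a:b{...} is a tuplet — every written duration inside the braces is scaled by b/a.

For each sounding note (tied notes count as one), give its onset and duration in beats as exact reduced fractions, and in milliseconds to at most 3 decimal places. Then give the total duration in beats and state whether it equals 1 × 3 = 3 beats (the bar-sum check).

1) 0.0ms=0b +573.248ms=3/2b
2) 573.248ms=3/2b +573.248ms=3/2b
Σ=3b of 3 (157bpm 3/8) — PASS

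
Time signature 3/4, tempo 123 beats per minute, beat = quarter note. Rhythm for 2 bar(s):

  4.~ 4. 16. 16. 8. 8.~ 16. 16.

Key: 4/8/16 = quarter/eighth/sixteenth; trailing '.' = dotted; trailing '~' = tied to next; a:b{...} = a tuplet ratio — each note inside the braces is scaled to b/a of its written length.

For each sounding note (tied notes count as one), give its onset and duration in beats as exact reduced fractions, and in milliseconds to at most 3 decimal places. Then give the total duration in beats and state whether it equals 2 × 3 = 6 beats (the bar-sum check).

1) 0.0ms=0b +1463.415ms=3b
2) 1463.415ms=3b +182.927ms=3/8b
3) 1646.341ms=27/8b +182.927ms=3/8b
4) 1829.268ms=15/4b +365.854ms=3/4b
5) 2195.122ms=9/2b +548.78ms=9/8b
6) 2743.902ms=45/8b +182.927ms=3/8b
Σ=6b of 6 (123bpm 3/4) — PASS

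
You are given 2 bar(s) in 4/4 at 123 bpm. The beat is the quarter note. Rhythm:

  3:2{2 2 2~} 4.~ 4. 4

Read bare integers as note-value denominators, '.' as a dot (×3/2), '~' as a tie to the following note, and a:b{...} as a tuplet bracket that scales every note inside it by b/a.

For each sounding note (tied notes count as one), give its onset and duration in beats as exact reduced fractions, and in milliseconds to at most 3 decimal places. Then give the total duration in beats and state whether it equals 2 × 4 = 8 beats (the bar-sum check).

1) 0.0ms=0b +650.407ms=4/3b
2) 650.407ms=4/3b +650.407ms=4/3b
3) 1300.813ms=8/3b +2113.821ms=13/3b
4) 3414.634ms=7b +487.805ms=1b
Σ=8b of 8 (123bpm 4/4) — PASS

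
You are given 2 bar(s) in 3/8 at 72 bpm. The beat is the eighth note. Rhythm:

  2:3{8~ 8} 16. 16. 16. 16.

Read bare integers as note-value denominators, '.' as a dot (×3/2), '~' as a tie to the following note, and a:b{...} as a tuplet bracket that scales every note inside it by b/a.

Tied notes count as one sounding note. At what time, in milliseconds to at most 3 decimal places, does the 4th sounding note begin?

1. 0.0ms @ 0 + 2500.0ms (3)
2. 2500.0ms @ 3 + 625.0ms (3/4)
3. 3125.0ms @ 15/4 + 625.0ms (3/4)
4. 3750.0ms @ 9/2 + 625.0ms (3/4)
5. 4375.0ms @ 21/4 + 625.0ms (3/4)

note 4 onset = 9/2b = 3750.0ms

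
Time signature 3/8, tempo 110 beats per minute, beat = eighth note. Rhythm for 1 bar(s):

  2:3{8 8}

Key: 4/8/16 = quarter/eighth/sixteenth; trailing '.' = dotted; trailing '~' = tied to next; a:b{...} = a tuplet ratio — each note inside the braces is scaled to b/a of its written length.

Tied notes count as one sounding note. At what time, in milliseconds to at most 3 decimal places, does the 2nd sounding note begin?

note 2 onset = 3/2b = 818.182ms

1. 0.0ms @ 0 + 818.182ms (3/2)
2. 818.182ms @ 3/2 + 818.182ms (3/2)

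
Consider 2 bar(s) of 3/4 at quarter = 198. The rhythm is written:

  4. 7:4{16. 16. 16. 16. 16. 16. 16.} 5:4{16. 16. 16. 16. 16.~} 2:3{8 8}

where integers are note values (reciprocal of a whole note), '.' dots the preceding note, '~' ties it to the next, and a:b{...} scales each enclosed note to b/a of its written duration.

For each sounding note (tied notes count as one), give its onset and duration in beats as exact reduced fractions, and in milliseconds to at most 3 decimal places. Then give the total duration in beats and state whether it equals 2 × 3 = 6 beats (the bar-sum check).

1) 0.0ms=0b +454.545ms=3/2b
2) 454.545ms=3/2b +64.935ms=3/14b
3) 519.481ms=12/7b +64.935ms=3/14b
4) 584.416ms=27/14b +64.935ms=3/14b
5) 649.351ms=15/7b +64.935ms=3/14b
6) 714.286ms=33/14b +64.935ms=3/14b
7) 779.221ms=18/7b +64.935ms=3/14b
8) 844.156ms=39/14b +64.935ms=3/14b
9) 909.091ms=3b +90.909ms=3/10b
10) 1000.0ms=33/10b +90.909ms=3/10b
11) 1090.909ms=18/5b +90.909ms=3/10b
12) 1181.818ms=39/10b +90.909ms=3/10b
13) 1272.727ms=21/5b +318.182ms=21/20b
14) 1590.909ms=21/4b +227.273ms=3/4b
Σ=6b of 6 (198bpm 3/4) — PASS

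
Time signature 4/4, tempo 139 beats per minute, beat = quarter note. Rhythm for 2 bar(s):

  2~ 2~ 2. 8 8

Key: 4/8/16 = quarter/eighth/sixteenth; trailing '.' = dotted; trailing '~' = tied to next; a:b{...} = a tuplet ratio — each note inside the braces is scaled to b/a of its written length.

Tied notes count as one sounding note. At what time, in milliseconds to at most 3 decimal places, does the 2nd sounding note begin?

1. 0.0ms @ 0 + 3021.583ms (7)
2. 3021.583ms @ 7 + 215.827ms (1/2)
3. 3237.41ms @ 15/2 + 215.827ms (1/2)

note 2 onset = 7b = 3021.583ms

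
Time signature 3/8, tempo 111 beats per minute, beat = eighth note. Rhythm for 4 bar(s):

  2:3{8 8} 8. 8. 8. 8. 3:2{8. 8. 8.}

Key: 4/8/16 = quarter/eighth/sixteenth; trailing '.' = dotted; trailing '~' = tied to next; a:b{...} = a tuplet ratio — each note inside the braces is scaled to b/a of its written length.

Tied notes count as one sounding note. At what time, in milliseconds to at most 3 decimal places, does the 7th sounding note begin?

note 7 onset = 9b = 4864.865ms

1. 0.0ms @ 0 + 810.811ms (3/2)
2. 810.811ms @ 3/2 + 810.811ms (3/2)
3. 1621.622ms @ 3 + 810.811ms (3/2)
4. 2432.432ms @ 9/2 + 810.811ms (3/2)
5. 3243.243ms @ 6 + 810.811ms (3/2)
6. 4054.054ms @ 15/2 + 810.811ms (3/2)
7. 4864.865ms @ 9 + 540.541ms (1)
8. 5405.405ms @ 10 + 540.541ms (1)
9. 5945.946ms @ 11 + 540.541ms (1)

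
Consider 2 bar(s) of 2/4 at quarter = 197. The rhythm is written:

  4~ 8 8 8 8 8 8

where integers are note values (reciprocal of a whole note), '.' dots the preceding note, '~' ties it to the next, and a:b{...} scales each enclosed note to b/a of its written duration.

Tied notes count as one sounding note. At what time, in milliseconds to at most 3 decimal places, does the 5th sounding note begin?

note 5 onset = 3b = 913.706ms

1. 0.0ms @ 0 + 456.853ms (3/2)
2. 456.853ms @ 3/2 + 152.284ms (1/2)
3. 609.137ms @ 2 + 152.284ms (1/2)
4. 761.421ms @ 5/2 + 152.284ms (1/2)
5. 913.706ms @ 3 + 152.284ms (1/2)
6. 1065.99ms @ 7/2 + 152.284ms (1/2)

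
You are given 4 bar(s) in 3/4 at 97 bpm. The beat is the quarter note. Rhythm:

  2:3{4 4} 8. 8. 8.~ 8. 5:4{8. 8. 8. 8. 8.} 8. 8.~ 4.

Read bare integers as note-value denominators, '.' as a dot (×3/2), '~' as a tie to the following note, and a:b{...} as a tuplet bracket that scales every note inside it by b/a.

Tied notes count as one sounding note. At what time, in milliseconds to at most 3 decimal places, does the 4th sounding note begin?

1. 0.0ms @ 0 + 927.835ms (3/2)
2. 927.835ms @ 3/2 + 927.835ms (3/2)
3. 1855.67ms @ 3 + 463.918ms (3/4)
4. 2319.588ms @ 15/4 + 463.918ms (3/4)
5. 2783.505ms @ 9/2 + 927.835ms (3/2)
6. 3711.34ms @ 6 + 371.134ms (3/5)
7. 4082.474ms @ 33/5 + 371.134ms (3/5)
8. 4453.608ms @ 36/5 + 371.134ms (3/5)
9. 4824.742ms @ 39/5 + 371.134ms (3/5)
10. 5195.876ms @ 42/5 + 371.134ms (3/5)
11. 5567.01ms @ 9 + 463.918ms (3/4)
12. 6030.928ms @ 39/4 + 1391.753ms (9/4)

note 4 onset = 15/4b = 2319.588ms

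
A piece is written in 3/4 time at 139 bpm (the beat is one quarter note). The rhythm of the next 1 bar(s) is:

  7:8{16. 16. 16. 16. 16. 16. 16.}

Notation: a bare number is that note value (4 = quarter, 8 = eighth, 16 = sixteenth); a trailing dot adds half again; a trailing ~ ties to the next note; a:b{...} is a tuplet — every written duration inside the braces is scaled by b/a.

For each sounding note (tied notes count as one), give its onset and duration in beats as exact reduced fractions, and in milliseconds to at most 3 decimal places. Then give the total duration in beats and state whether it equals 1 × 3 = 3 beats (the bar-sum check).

1) 0.0ms=0b +184.995ms=3/7b
2) 184.995ms=3/7b +184.995ms=3/7b
3) 369.99ms=6/7b +184.995ms=3/7b
4) 554.985ms=9/7b +184.995ms=3/7b
5) 739.979ms=12/7b +184.995ms=3/7b
6) 924.974ms=15/7b +184.995ms=3/7b
7) 1109.969ms=18/7b +184.995ms=3/7b
Σ=3b of 3 (139bpm 3/4) — PASS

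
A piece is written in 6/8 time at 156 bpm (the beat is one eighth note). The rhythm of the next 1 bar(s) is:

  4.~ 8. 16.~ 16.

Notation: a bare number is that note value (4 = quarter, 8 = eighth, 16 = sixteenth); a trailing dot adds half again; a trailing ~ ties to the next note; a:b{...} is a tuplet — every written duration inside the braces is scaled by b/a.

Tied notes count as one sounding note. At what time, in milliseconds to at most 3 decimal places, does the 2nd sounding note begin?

1. 0.0ms @ 0 + 1730.769ms (9/2)
2. 1730.769ms @ 9/2 + 576.923ms (3/2)

note 2 onset = 9/2b = 1730.769ms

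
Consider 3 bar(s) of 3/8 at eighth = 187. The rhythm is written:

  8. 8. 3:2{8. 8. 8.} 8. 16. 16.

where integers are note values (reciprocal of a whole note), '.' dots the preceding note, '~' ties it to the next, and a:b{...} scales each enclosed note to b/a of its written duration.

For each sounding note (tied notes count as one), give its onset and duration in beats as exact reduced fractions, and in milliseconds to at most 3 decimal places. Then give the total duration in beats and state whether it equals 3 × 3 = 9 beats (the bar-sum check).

1) 0.0ms=0b +481.283ms=3/2b
2) 481.283ms=3/2b +481.283ms=3/2b
3) 962.567ms=3b +320.856ms=1b
4) 1283.422ms=4b +320.856ms=1b
5) 1604.278ms=5b +320.856ms=1b
6) 1925.134ms=6b +481.283ms=3/2b
7) 2406.417ms=15/2b +240.642ms=3/4b
8) 2647.059ms=33/4b +240.642ms=3/4b
Σ=9b of 9 (187bpm 3/8) — PASS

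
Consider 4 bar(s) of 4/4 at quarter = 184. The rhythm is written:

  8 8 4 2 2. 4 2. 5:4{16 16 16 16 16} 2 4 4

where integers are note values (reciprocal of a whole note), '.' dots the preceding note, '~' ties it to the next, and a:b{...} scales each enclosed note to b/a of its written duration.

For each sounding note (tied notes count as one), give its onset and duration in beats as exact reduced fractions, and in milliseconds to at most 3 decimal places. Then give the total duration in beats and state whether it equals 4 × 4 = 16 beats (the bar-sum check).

1) 0.0ms=0b +163.043ms=1/2b
2) 163.043ms=1/2b +163.043ms=1/2b
3) 326.087ms=1b +326.087ms=1b
4) 652.174ms=2b +652.174ms=2b
5) 1304.348ms=4b +978.261ms=3b
6) 2282.609ms=7b +326.087ms=1b
7) 2608.696ms=8b +978.261ms=3b
8) 3586.957ms=11b +65.217ms=1/5b
9) 3652.174ms=56/5b +65.217ms=1/5b
10) 3717.391ms=57/5b +65.217ms=1/5b
11) 3782.609ms=58/5b +65.217ms=1/5b
12) 3847.826ms=59/5b +65.217ms=1/5b
13) 3913.043ms=12b +652.174ms=2b
14) 4565.217ms=14b +326.087ms=1b
15) 4891.304ms=15b +326.087ms=1b
Σ=16b of 16 (184bpm 4/4) — PASS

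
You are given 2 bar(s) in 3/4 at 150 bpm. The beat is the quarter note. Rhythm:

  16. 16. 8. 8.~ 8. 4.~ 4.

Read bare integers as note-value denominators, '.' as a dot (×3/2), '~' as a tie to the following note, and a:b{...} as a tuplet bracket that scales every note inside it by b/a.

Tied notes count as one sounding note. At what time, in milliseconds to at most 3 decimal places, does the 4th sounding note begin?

note 4 onset = 3/2b = 600.0ms

1. 0.0ms @ 0 + 150.0ms (3/8)
2. 150.0ms @ 3/8 + 150.0ms (3/8)
3. 300.0ms @ 3/4 + 300.0ms (3/4)
4. 600.0ms @ 3/2 + 600.0ms (3/2)
5. 1200.0ms @ 3 + 1200.0ms (3)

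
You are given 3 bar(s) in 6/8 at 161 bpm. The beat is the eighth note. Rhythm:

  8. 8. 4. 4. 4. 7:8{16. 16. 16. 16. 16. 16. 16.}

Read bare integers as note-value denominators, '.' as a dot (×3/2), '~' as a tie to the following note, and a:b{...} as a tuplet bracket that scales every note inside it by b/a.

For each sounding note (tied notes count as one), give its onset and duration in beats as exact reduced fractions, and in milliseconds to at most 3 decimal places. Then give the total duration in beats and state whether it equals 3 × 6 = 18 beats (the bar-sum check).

1) 0.0ms=0b +559.006ms=3/2b
2) 559.006ms=3/2b +559.006ms=3/2b
3) 1118.012ms=3b +1118.012ms=3b
4) 2236.025ms=6b +1118.012ms=3b
5) 3354.037ms=9b +1118.012ms=3b
6) 4472.05ms=12b +319.432ms=6/7b
7) 4791.482ms=90/7b +319.432ms=6/7b
8) 5110.914ms=96/7b +319.432ms=6/7b
9) 5430.346ms=102/7b +319.432ms=6/7b
10) 5749.778ms=108/7b +319.432ms=6/7b
11) 6069.21ms=114/7b +319.432ms=6/7b
12) 6388.642ms=120/7b +319.432ms=6/7b
Σ=18b of 18 (161bpm 6/8) — PASS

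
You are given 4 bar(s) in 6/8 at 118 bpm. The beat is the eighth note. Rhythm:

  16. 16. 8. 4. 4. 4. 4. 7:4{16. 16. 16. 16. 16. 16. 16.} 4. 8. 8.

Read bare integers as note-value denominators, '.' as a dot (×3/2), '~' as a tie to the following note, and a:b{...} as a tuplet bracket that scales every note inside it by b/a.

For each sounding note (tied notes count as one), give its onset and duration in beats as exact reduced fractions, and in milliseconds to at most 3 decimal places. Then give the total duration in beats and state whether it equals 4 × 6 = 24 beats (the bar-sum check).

1) 0.0ms=0b +381.356ms=3/4b
2) 381.356ms=3/4b +381.356ms=3/4b
3) 762.712ms=3/2b +762.712ms=3/2b
4) 1525.424ms=3b +1525.424ms=3b
5) 3050.847ms=6b +1525.424ms=3b
6) 4576.271ms=9b +1525.424ms=3b
7) 6101.695ms=12b +1525.424ms=3b
8) 7627.119ms=15b +217.918ms=3/7b
9) 7845.036ms=108/7b +217.918ms=3/7b
10) 8062.954ms=111/7b +217.918ms=3/7b
11) 8280.872ms=114/7b +217.918ms=3/7b
12) 8498.789ms=117/7b +217.918ms=3/7b
13) 8716.707ms=120/7b +217.918ms=3/7b
14) 8934.625ms=123/7b +217.918ms=3/7b
15) 9152.542ms=18b +1525.424ms=3b
16) 10677.966ms=21b +762.712ms=3/2b
17) 11440.678ms=45/2b +762.712ms=3/2b
Σ=24b of 24 (118bpm 6/8) — PASS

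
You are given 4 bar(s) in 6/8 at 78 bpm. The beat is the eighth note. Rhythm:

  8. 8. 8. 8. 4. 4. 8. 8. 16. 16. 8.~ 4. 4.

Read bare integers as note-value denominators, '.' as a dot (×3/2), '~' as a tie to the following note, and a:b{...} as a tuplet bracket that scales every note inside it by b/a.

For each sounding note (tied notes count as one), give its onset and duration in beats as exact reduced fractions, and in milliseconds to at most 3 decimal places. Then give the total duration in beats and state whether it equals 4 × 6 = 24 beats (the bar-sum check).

1) 0.0ms=0b +1153.846ms=3/2b
2) 1153.846ms=3/2b +1153.846ms=3/2b
3) 2307.692ms=3b +1153.846ms=3/2b
4) 3461.538ms=9/2b +1153.846ms=3/2b
5) 4615.385ms=6b +2307.692ms=3b
6) 6923.077ms=9b +2307.692ms=3b
7) 9230.769ms=12b +1153.846ms=3/2b
8) 10384.615ms=27/2b +1153.846ms=3/2b
9) 11538.462ms=15b +576.923ms=3/4b
10) 12115.385ms=63/4b +576.923ms=3/4b
11) 12692.308ms=33/2b +3461.538ms=9/2b
12) 16153.846ms=21b +2307.692ms=3b
Σ=24b of 24 (78bpm 6/8) — PASS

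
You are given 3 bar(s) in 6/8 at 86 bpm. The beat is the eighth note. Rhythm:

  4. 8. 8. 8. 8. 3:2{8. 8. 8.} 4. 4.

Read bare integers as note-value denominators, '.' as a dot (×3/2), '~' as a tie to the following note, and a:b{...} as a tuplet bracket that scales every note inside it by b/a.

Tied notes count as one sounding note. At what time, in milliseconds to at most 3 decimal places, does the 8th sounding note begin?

1. 0.0ms @ 0 + 2093.023ms (3)
2. 2093.023ms @ 3 + 1046.512ms (3/2)
3. 3139.535ms @ 9/2 + 1046.512ms (3/2)
4. 4186.047ms @ 6 + 1046.512ms (3/2)
5. 5232.558ms @ 15/2 + 1046.512ms (3/2)
6. 6279.07ms @ 9 + 697.674ms (1)
7. 6976.744ms @ 10 + 697.674ms (1)
8. 7674.419ms @ 11 + 697.674ms (1)
9. 8372.093ms @ 12 + 2093.023ms (3)
10. 10465.116ms @ 15 + 2093.023ms (3)

note 8 onset = 11b = 7674.419ms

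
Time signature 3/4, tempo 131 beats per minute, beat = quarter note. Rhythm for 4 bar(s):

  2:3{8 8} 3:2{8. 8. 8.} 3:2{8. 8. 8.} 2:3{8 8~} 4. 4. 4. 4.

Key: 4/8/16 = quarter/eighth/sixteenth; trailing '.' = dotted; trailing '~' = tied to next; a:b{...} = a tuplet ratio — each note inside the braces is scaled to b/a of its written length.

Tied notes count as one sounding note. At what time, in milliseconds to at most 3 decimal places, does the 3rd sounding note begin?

1. 0.0ms @ 0 + 343.511ms (3/4)
2. 343.511ms @ 3/4 + 343.511ms (3/4)
3. 687.023ms @ 3/2 + 229.008ms (1/2)
4. 916.031ms @ 2 + 229.008ms (1/2)
5. 1145.038ms @ 5/2 + 229.008ms (1/2)
6. 1374.046ms @ 3 + 229.008ms (1/2)
7. 1603.053ms @ 7/2 + 229.008ms (1/2)
8. 1832.061ms @ 4 + 229.008ms (1/2)
9. 2061.069ms @ 9/2 + 343.511ms (3/4)
10. 2404.58ms @ 21/4 + 1030.534ms (9/4)
11. 3435.115ms @ 15/2 + 687.023ms (3/2)
12. 4122.137ms @ 9 + 687.023ms (3/2)
13. 4809.16ms @ 21/2 + 687.023ms (3/2)

note 3 onset = 3/2b = 687.023ms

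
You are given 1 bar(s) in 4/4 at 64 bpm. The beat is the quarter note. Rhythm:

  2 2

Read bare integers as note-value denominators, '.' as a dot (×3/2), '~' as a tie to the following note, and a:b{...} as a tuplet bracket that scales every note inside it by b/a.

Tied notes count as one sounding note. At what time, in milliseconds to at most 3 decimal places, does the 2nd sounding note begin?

note 2 onset = 2b = 1875.0ms

1. 0.0ms @ 0 + 1875.0ms (2)
2. 1875.0ms @ 2 + 1875.0ms (2)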